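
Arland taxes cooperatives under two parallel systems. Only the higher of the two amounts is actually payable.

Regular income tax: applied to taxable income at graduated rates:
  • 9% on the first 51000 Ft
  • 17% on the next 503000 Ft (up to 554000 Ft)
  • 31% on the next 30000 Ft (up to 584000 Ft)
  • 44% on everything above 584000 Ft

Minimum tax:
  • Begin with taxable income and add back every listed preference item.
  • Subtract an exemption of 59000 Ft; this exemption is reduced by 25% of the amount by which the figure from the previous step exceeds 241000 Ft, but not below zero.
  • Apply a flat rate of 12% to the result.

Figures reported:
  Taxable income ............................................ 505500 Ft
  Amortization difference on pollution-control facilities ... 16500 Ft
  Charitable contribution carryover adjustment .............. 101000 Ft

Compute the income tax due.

81855 Ft

Regular income tax:
  51000 Ft × 9% = 4590 Ft
  454500 Ft × 17% = 77265 Ft
  → 81855 Ft

Minimum tax:
  Adjusted income: 505500 Ft + 16500 Ft + 101000 Ft = 623000 Ft
  Exemption: 25% × (623000 Ft − 241000 Ft) = 95500 Ft ≥ 59000 Ft, so the exemption is fully phased out
  Base: 623000 Ft − 0 Ft = 623000 Ft
  623000 Ft × 12% = 74760 Ft

81855 Ft > 74760 Ft, so the regular income tax governs.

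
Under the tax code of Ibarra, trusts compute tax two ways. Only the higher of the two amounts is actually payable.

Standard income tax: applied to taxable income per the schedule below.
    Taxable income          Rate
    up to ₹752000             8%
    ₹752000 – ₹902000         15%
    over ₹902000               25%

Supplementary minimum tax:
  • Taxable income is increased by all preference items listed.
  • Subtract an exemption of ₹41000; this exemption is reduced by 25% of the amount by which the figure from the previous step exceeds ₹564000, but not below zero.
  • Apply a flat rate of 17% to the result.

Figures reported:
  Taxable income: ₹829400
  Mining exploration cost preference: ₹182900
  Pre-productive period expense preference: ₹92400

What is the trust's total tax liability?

₹187799

Standard income tax:
  ₹752000 × 8% = ₹60160
  ₹77400 × 15% = ₹11610
  → ₹71770

Supplementary minimum tax:
  Adjusted income: ₹829400 + ₹182900 + ₹92400 = ₹1104700
  Exemption: 25% × (₹1104700 − ₹564000) = ₹135175 ≥ ₹41000, so the exemption is fully phased out
  Base: ₹1104700 − ₹0 = ₹1104700
  ₹1104700 × 17% = ₹187799

₹187799 > ₹71770, so the supplementary minimum tax is the binding amount.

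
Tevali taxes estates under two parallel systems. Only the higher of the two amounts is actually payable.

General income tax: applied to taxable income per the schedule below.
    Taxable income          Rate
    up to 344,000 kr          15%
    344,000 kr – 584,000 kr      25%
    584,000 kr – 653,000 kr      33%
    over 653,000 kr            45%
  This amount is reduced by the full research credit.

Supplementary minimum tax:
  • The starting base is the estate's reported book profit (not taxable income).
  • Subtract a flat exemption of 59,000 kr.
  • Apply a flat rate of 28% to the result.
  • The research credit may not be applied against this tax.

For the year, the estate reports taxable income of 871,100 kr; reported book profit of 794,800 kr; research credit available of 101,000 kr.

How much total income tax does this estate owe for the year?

Supplementary minimum tax:
  Base (reported book profit): 794,800 kr
  Less exemption 59,000 kr → base 735,800 kr
  735,800 kr × 28% = 206,024 kr

General income tax:
  344,000 kr × 15% = 51,600 kr
  240,000 kr × 25% = 60,000 kr
  69,000 kr × 33% = 22,770 kr
  218,100 kr × 45% = 98,145 kr
  → 232,515 kr
  Less research credit 101,000 kr → 131,515 kr

206,024 kr > 131,515 kr, so the supplementary minimum tax is the binding amount.

206,024 kr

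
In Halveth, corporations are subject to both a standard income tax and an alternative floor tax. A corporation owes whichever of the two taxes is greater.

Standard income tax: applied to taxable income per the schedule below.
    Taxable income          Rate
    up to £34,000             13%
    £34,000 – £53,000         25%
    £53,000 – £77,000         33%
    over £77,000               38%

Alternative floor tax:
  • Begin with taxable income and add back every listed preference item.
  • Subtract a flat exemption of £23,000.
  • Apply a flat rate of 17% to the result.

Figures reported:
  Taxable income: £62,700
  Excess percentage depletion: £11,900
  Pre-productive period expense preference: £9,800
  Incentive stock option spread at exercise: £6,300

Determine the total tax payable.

£12,371

Alternative floor tax:
  Adjusted income: £62,700 + £11,900 + £9,800 + £6,300 = £90,700
  Less exemption £23,000 → base £67,700
  £67,700 × 17% = £11,509

Standard income tax:
  £34,000 × 13% = £4,420
  £19,000 × 25% = £4,750
  £9,700 × 33% = £3,201
  → £12,371

£12,371 > £11,509, so the standard income tax governs.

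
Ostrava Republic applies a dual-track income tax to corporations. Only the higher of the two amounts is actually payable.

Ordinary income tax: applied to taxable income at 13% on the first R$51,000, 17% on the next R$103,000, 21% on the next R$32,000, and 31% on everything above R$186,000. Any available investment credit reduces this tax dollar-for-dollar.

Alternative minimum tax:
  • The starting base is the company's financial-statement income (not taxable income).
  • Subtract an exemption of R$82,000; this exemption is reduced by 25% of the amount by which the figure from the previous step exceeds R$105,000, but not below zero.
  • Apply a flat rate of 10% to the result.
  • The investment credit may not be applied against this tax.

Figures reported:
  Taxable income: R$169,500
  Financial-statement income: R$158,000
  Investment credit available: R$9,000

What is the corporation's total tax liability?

R$18,395

Ordinary income tax:
  R$51,000 × 13% = R$6,630
  R$103,000 × 17% = R$17,510
  R$15,500 × 21% = R$3,255
  → R$27,395
  Less investment credit R$9,000 → R$18,395

Alternative minimum tax:
  Base (financial-statement income): R$158,000
  Exemption: R$82,000 − 25% × (R$158,000 − R$105,000) = R$82,000 − R$13,250 = R$68,750
  Base: R$158,000 − R$68,750 = R$89,250
  R$89,250 × 10% = R$8,925

R$18,395 > R$8,925, so the ordinary income tax governs.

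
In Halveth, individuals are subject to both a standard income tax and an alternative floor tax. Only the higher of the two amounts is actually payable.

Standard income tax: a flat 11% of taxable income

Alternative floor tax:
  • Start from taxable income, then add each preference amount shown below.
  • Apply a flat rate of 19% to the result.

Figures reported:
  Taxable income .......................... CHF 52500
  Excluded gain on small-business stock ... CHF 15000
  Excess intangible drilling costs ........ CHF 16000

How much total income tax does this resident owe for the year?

Standard income tax:
  CHF 52500 × 11% = CHF 5775

Alternative floor tax:
  Adjusted income: CHF 52500 + CHF 15000 + CHF 16000 = CHF 83500
  CHF 83500 × 19% = CHF 15865

CHF 15865 > CHF 5775, so the alternative floor tax is the binding amount.

CHF 15865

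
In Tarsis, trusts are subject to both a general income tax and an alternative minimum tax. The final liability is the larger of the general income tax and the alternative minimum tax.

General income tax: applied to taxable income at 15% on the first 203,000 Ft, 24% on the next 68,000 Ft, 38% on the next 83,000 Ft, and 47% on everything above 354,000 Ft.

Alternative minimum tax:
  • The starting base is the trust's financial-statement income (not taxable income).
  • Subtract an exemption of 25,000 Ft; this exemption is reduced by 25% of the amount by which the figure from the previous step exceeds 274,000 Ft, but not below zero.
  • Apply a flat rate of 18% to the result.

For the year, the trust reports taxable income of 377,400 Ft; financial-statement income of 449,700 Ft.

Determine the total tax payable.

General income tax:
  203,000 Ft × 15% = 30,450 Ft
  68,000 Ft × 24% = 16,320 Ft
  83,000 Ft × 38% = 31,540 Ft
  23,400 Ft × 47% = 10,998 Ft
  → 89,308 Ft

Alternative minimum tax:
  Base (financial-statement income): 449,700 Ft
  Exemption: 25% × (449,700 Ft − 274,000 Ft) = 43,925 Ft ≥ 25,000 Ft, so the exemption is fully phased out
  Base: 449,700 Ft − 0 Ft = 449,700 Ft
  449,700 Ft × 18% = 80,946 Ft

89,308 Ft > 80,946 Ft, so the general income tax governs.

89,308 Ft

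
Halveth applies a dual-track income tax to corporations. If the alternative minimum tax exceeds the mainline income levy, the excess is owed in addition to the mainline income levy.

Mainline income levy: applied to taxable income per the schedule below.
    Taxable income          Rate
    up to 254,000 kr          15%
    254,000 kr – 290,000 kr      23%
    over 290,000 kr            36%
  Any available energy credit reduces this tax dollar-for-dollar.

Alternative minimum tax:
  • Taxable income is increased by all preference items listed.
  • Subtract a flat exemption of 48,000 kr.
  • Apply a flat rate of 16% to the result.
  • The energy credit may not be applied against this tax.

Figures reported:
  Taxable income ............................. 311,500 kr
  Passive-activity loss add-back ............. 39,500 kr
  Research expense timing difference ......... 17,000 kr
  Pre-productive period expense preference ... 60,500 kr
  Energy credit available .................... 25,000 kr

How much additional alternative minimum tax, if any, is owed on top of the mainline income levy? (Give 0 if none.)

31,760 kr

Mainline income levy:
  254,000 kr × 15% = 38,100 kr
  36,000 kr × 23% = 8,280 kr
  21,500 kr × 36% = 7,740 kr
  → 54,120 kr
  Less energy credit 25,000 kr → 29,120 kr

Alternative minimum tax:
  Adjusted income: 311,500 kr + 39,500 kr + 17,000 kr + 60,500 kr = 428,500 kr
  Less exemption 48,000 kr → base 380,500 kr
  380,500 kr × 16% = 60,880 kr

Excess of alternative minimum tax over mainline income levy: 60,880 kr − 29,120 kr = 31,760 kr.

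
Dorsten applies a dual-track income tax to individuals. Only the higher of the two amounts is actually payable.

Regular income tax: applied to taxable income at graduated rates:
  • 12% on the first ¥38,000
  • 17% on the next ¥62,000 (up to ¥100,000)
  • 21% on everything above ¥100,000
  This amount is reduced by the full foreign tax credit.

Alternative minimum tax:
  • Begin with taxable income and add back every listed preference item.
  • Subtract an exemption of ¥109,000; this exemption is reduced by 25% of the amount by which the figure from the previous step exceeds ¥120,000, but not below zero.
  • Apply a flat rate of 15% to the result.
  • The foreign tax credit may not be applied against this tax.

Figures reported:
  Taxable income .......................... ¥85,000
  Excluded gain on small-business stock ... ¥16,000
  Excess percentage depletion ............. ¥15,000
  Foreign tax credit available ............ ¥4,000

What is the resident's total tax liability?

Regular income tax:
  ¥38,000 × 12% = ¥4,560
  ¥47,000 × 17% = ¥7,990
  → ¥12,550
  Less foreign tax credit ¥4,000 → ¥8,550

Alternative minimum tax:
  Adjusted income: ¥85,000 + ¥16,000 + ¥15,000 = ¥116,000
  Exemption: ¥116,000 ≤ ¥120,000, so full ¥109,000 applies
  Base: ¥116,000 − ¥109,000 = ¥7,000
  ¥7,000 × 15% = ¥1,050

¥8,550 > ¥1,050, so the regular income tax governs.

¥8,550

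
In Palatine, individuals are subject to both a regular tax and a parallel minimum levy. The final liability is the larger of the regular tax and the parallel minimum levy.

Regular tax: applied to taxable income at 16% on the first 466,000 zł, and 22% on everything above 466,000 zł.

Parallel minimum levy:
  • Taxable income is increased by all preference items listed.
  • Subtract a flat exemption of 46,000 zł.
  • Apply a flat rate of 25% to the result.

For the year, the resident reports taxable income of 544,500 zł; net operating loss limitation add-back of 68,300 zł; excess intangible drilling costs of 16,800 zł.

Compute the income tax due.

145,900 zł

Parallel minimum levy:
  Adjusted income: 544,500 zł + 68,300 zł + 16,800 zł = 629,600 zł
  Less exemption 46,000 zł → base 583,600 zł
  583,600 zł × 25% = 145,900 zł

Regular tax:
  466,000 zł × 16% = 74,560 zł
  78,500 zł × 22% = 17,270 zł
  → 91,830 zł

145,900 zł > 91,830 zł, so the parallel minimum levy is the binding amount.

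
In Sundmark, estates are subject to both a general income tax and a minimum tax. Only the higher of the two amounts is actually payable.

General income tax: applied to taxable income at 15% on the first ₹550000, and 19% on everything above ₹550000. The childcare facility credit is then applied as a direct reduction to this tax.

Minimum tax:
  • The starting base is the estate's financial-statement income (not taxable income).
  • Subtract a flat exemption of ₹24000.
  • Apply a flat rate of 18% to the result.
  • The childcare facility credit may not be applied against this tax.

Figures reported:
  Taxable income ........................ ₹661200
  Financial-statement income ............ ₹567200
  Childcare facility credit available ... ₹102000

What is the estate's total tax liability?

₹97776

Minimum tax:
  Base (financial-statement income): ₹567200
  Less exemption ₹24000 → base ₹543200
  ₹543200 × 18% = ₹97776

General income tax:
  ₹550000 × 15% = ₹82500
  ₹111200 × 19% = ₹21128
  → ₹103628
  Less childcare facility credit ₹102000 → ₹1628

₹97776 > ₹1628, so the minimum tax is the binding amount.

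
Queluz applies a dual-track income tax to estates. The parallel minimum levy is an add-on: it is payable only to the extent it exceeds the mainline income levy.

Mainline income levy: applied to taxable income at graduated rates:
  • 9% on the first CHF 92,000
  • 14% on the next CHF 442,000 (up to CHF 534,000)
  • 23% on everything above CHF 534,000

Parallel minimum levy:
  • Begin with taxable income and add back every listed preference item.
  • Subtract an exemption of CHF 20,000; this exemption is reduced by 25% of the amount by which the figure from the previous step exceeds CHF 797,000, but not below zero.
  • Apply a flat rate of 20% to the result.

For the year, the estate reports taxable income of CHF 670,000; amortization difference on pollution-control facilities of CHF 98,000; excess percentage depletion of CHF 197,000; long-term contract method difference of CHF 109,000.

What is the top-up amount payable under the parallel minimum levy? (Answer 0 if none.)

Parallel minimum levy:
  Adjusted income: CHF 670,000 + CHF 98,000 + CHF 197,000 + CHF 109,000 = CHF 1,074,000
  Exemption: 25% × (CHF 1,074,000 − CHF 797,000) = CHF 69,250 ≥ CHF 20,000, so the exemption is fully phased out
  Base: CHF 1,074,000 − CHF 0 = CHF 1,074,000
  CHF 1,074,000 × 20% = CHF 214,800

Mainline income levy:
  CHF 92,000 × 9% = CHF 8,280
  CHF 442,000 × 14% = CHF 61,880
  CHF 136,000 × 23% = CHF 31,280
  → CHF 101,440

Excess of parallel minimum levy over mainline income levy: CHF 214,800 − CHF 101,440 = CHF 113,360.

CHF 113,360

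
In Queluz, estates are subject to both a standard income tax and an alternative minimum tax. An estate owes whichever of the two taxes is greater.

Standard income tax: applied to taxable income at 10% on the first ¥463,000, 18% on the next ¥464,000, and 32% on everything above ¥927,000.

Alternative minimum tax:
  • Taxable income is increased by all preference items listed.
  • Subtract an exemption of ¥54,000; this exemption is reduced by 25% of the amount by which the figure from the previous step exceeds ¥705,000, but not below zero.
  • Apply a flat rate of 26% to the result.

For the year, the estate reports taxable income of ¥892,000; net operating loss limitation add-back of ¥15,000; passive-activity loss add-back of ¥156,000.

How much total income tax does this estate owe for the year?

Alternative minimum tax:
  Adjusted income: ¥892,000 + ¥15,000 + ¥156,000 = ¥1,063,000
  Exemption: 25% × (¥1,063,000 − ¥705,000) = ¥89,500 ≥ ¥54,000, so the exemption is fully phased out
  Base: ¥1,063,000 − ¥0 = ¥1,063,000
  ¥1,063,000 × 26% = ¥276,380

Standard income tax:
  ¥463,000 × 10% = ¥46,300
  ¥429,000 × 18% = ¥77,220
  → ¥123,520

¥276,380 > ¥123,520, so the alternative minimum tax is the binding amount.

¥276,380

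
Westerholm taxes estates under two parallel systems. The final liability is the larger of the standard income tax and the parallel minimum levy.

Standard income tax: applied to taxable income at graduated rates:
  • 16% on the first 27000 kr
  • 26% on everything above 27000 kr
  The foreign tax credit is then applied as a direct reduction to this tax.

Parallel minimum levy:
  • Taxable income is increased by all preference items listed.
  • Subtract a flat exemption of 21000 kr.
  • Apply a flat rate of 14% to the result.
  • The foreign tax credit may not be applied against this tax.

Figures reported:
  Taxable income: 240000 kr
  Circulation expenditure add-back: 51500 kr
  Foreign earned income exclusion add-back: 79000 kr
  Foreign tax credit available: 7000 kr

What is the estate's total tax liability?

52700 kr

Standard income tax:
  27000 kr × 16% = 4320 kr
  213000 kr × 26% = 55380 kr
  → 59700 kr
  Less foreign tax credit 7000 kr → 52700 kr

Parallel minimum levy:
  Adjusted income: 240000 kr + 51500 kr + 79000 kr = 370500 kr
  Less exemption 21000 kr → base 349500 kr
  349500 kr × 14% = 48930 kr

52700 kr > 48930 kr, so the standard income tax governs.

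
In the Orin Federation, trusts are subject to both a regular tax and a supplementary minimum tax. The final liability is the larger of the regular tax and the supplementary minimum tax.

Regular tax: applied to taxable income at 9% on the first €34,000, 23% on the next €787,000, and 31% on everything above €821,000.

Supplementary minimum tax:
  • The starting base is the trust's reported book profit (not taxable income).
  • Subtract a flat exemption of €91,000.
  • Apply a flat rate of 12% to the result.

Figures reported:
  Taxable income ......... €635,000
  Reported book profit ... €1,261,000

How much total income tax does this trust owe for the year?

€141,290

Supplementary minimum tax:
  Base (reported book profit): €1,261,000
  Less exemption €91,000 → base €1,170,000
  €1,170,000 × 12% = €140,400

Regular tax:
  €34,000 × 9% = €3,060
  €601,000 × 23% = €138,230
  → €141,290

€141,290 > €140,400, so the regular tax governs.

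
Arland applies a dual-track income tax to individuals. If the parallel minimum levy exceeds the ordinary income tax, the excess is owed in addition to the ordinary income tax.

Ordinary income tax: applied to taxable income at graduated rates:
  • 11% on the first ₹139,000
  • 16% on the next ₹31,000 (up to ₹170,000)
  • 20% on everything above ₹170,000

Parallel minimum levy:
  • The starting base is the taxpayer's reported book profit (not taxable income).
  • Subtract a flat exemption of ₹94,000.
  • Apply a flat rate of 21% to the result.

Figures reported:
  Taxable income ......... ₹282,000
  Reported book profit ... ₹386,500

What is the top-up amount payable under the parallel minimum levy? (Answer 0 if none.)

₹18,775

Ordinary income tax:
  ₹139,000 × 11% = ₹15,290
  ₹31,000 × 16% = ₹4,960
  ₹112,000 × 20% = ₹22,400
  → ₹42,650

Parallel minimum levy:
  Base (reported book profit): ₹386,500
  Less exemption ₹94,000 → base ₹292,500
  ₹292,500 × 21% = ₹61,425

Excess of parallel minimum levy over ordinary income tax: ₹61,425 − ₹42,650 = ₹18,775.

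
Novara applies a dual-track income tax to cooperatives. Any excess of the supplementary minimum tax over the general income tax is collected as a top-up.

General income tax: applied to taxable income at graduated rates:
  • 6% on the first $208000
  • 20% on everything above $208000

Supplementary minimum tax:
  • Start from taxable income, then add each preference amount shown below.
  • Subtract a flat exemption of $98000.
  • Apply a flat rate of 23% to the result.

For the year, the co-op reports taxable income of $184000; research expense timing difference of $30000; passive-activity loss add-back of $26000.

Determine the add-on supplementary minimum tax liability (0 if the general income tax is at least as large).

$21620

Supplementary minimum tax:
  Adjusted income: $184000 + $30000 + $26000 = $240000
  Less exemption $98000 → base $142000
  $142000 × 23% = $32660

General income tax:
  $184000 × 6% = $11040

Excess of supplementary minimum tax over general income tax: $32660 − $11040 = $21620.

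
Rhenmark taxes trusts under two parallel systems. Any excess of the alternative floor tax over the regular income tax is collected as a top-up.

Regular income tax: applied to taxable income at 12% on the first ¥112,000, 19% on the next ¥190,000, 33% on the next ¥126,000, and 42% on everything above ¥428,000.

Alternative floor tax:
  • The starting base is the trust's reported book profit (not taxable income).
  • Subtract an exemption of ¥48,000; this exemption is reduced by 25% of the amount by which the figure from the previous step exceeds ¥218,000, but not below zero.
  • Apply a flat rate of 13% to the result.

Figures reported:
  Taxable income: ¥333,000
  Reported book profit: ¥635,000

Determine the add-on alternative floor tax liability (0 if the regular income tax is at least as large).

¥22,780

Alternative floor tax:
  Base (reported book profit): ¥635,000
  Exemption: 25% × (¥635,000 − ¥218,000) = ¥104,250 ≥ ¥48,000, so the exemption is fully phased out
  Base: ¥635,000 − ¥0 = ¥635,000
  ¥635,000 × 13% = ¥82,550

Regular income tax:
  ¥112,000 × 12% = ¥13,440
  ¥190,000 × 19% = ¥36,100
  ¥31,000 × 33% = ¥10,230
  → ¥59,770

Excess of alternative floor tax over regular income tax: ¥82,550 − ¥59,770 = ¥22,780.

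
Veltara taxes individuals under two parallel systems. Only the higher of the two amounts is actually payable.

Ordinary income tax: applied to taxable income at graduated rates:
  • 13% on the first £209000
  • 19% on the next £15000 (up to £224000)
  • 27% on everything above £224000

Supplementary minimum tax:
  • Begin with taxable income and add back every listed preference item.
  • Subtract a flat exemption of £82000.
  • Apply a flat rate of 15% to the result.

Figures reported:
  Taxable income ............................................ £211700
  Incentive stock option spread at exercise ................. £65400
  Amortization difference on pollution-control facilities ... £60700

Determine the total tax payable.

£38370

Supplementary minimum tax:
  Adjusted income: £211700 + £65400 + £60700 = £337800
  Less exemption £82000 → base £255800
  £255800 × 15% = £38370

Ordinary income tax:
  £209000 × 13% = £27170
  £2700 × 19% = £513
  → £27683

£38370 > £27683, so the supplementary minimum tax is the binding amount.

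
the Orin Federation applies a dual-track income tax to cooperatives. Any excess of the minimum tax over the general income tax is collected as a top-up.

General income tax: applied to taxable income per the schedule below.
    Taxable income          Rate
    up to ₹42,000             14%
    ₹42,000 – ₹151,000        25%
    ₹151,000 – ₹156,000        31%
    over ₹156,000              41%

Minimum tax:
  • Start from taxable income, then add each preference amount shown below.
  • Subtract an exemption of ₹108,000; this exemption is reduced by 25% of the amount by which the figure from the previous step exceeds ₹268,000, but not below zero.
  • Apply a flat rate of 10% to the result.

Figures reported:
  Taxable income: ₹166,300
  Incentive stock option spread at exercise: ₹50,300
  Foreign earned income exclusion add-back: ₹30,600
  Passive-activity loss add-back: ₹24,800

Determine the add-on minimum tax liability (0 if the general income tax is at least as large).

₹0

Minimum tax:
  Adjusted income: ₹166,300 + ₹50,300 + ₹30,600 + ₹24,800 = ₹272,000
  Exemption: ₹108,000 − 25% × (₹272,000 − ₹268,000) = ₹108,000 − ₹1,000 = ₹107,000
  Base: ₹272,000 − ₹107,000 = ₹165,000
  ₹165,000 × 10% = ₹16,500

General income tax:
  ₹42,000 × 14% = ₹5,880
  ₹109,000 × 25% = ₹27,250
  ₹5,000 × 31% = ₹1,550
  ₹10,300 × 41% = ₹4,223
  → ₹38,903

₹16,500 ≤ ₹38,903, so no add-on is due.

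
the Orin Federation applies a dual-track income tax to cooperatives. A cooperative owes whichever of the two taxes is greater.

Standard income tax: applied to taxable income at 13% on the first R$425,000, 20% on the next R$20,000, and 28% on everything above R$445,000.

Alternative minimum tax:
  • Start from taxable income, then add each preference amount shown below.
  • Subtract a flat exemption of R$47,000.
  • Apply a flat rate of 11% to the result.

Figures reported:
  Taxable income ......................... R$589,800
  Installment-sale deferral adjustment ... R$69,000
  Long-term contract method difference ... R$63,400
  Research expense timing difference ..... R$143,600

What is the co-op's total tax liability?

R$99,794

Standard income tax:
  R$425,000 × 13% = R$55,250
  R$20,000 × 20% = R$4,000
  R$144,800 × 28% = R$40,544
  → R$99,794

Alternative minimum tax:
  Adjusted income: R$589,800 + R$69,000 + R$63,400 + R$143,600 = R$865,800
  Less exemption R$47,000 → base R$818,800
  R$818,800 × 11% = R$90,068

R$99,794 > R$90,068, so the standard income tax governs.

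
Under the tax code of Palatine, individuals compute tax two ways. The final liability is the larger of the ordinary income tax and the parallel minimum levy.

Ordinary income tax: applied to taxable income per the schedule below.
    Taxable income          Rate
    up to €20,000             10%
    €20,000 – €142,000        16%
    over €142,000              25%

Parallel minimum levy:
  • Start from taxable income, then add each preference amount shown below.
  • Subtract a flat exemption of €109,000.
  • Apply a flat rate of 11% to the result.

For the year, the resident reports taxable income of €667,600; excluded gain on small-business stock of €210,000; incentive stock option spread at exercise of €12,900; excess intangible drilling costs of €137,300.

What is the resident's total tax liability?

Ordinary income tax:
  €20,000 × 10% = €2,000
  €122,000 × 16% = €19,520
  €525,600 × 25% = €131,400
  → €152,920

Parallel minimum levy:
  Adjusted income: €667,600 + €210,000 + €12,900 + €137,300 = €1,027,800
  Less exemption €109,000 → base €918,800
  €918,800 × 11% = €101,068

€152,920 > €101,068, so the ordinary income tax governs.

€152,920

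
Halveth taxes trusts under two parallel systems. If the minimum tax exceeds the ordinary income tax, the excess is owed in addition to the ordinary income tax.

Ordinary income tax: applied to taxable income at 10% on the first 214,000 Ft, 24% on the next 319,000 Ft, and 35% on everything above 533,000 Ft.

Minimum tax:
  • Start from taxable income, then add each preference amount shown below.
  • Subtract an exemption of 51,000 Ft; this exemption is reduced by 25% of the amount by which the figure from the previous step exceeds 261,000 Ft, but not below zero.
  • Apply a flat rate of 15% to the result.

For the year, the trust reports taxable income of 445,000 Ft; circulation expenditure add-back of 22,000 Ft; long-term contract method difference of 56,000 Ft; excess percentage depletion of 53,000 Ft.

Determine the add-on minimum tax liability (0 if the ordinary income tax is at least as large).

Ordinary income tax:
  214,000 Ft × 10% = 21,400 Ft
  231,000 Ft × 24% = 55,440 Ft
  → 76,840 Ft

Minimum tax:
  Adjusted income: 445,000 Ft + 22,000 Ft + 56,000 Ft + 53,000 Ft = 576,000 Ft
  Exemption: 25% × (576,000 Ft − 261,000 Ft) = 78,750 Ft ≥ 51,000 Ft, so the exemption is fully phased out
  Base: 576,000 Ft − 0 Ft = 576,000 Ft
  576,000 Ft × 15% = 86,400 Ft

Excess of minimum tax over ordinary income tax: 86,400 Ft − 76,840 Ft = 9,560 Ft.

9,560 Ft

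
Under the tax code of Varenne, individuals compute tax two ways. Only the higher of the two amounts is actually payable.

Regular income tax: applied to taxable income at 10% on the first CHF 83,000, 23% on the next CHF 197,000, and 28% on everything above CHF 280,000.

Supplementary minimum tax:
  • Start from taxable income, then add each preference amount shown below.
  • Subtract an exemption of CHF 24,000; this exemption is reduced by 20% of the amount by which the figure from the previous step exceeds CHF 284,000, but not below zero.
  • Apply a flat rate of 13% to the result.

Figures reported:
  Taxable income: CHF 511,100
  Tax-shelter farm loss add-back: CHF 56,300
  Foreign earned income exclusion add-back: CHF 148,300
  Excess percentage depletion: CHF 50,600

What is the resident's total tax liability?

CHF 118,318

Regular income tax:
  CHF 83,000 × 10% = CHF 8,300
  CHF 197,000 × 23% = CHF 45,310
  CHF 231,100 × 28% = CHF 64,708
  → CHF 118,318

Supplementary minimum tax:
  Adjusted income: CHF 511,100 + CHF 56,300 + CHF 148,300 + CHF 50,600 = CHF 766,300
  Exemption: 20% × (CHF 766,300 − CHF 284,000) = CHF 96,460 ≥ CHF 24,000, so the exemption is fully phased out
  Base: CHF 766,300 − CHF 0 = CHF 766,300
  CHF 766,300 × 13% = CHF 99,619

CHF 118,318 > CHF 99,619, so the regular income tax governs.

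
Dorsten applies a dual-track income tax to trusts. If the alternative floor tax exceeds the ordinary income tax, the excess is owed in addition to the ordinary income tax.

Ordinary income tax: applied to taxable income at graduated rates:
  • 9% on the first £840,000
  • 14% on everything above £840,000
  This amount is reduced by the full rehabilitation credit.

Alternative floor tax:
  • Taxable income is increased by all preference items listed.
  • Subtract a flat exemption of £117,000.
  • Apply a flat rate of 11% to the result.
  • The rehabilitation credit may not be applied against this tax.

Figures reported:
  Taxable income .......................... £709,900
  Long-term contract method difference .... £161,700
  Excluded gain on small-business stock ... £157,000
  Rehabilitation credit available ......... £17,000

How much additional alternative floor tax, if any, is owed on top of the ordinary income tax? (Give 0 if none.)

Ordinary income tax:
  £709,900 × 9% = £63,891
  Less rehabilitation credit £17,000 → £46,891

Alternative floor tax:
  Adjusted income: £709,900 + £161,700 + £157,000 = £1,028,600
  Less exemption £117,000 → base £911,600
  £911,600 × 11% = £100,276

Excess of alternative floor tax over ordinary income tax: £100,276 − £46,891 = £53,385.

£53,385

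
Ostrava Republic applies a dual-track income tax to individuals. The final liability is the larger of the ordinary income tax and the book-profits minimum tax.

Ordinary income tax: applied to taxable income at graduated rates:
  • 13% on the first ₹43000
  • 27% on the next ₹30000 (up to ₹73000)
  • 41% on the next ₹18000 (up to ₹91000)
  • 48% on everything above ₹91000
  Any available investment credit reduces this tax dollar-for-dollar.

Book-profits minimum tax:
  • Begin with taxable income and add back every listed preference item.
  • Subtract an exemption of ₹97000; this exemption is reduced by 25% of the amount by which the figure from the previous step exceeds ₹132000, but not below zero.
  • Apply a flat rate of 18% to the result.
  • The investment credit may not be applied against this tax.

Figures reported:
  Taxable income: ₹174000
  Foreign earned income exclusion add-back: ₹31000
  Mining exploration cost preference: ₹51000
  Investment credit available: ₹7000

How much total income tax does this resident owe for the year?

Book-profits minimum tax:
  Adjusted income: ₹174000 + ₹31000 + ₹51000 = ₹256000
  Exemption: ₹97000 − 25% × (₹256000 − ₹132000) = ₹97000 − ₹31000 = ₹66000
  Base: ₹256000 − ₹66000 = ₹190000
  ₹190000 × 18% = ₹34200

Ordinary income tax:
  ₹43000 × 13% = ₹5590
  ₹30000 × 27% = ₹8100
  ₹18000 × 41% = ₹7380
  ₹83000 × 48% = ₹39840
  → ₹60910
  Less investment credit ₹7000 → ₹53910

₹53910 > ₹34200, so the ordinary income tax governs.

₹53910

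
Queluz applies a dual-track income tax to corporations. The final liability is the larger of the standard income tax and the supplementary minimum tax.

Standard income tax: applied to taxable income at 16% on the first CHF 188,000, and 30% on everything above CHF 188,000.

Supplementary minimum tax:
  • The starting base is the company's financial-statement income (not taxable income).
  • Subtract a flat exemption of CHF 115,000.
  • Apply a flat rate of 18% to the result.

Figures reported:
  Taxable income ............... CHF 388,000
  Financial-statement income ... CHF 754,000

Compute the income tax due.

Supplementary minimum tax:
  Base (financial-statement income): CHF 754,000
  Less exemption CHF 115,000 → base CHF 639,000
  CHF 639,000 × 18% = CHF 115,020

Standard income tax:
  CHF 188,000 × 16% = CHF 30,080
  CHF 200,000 × 30% = CHF 60,000
  → CHF 90,080

CHF 115,020 > CHF 90,080, so the supplementary minimum tax is the binding amount.

CHF 115,020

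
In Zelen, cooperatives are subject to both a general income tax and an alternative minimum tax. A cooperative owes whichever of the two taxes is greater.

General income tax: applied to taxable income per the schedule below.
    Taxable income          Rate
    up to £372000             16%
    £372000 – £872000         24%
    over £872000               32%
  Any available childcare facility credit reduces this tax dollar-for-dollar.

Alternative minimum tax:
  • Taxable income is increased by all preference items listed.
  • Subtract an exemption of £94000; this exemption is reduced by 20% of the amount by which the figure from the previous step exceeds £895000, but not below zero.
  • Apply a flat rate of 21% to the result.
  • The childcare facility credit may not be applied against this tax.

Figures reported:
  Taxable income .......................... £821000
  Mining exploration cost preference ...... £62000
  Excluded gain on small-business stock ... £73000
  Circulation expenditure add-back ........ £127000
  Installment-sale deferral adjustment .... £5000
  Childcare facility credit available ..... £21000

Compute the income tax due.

£216846

General income tax:
  £372000 × 16% = £59520
  £449000 × 24% = £107760
  → £167280
  Less childcare facility credit £21000 → £146280

Alternative minimum tax:
  Adjusted income: £821000 + £62000 + £73000 + £127000 + £5000 = £1088000
  Exemption: £94000 − 20% × (£1088000 − £895000) = £94000 − £38600 = £55400
  Base: £1088000 − £55400 = £1032600
  £1032600 × 21% = £216846

£216846 > £146280, so the alternative minimum tax is the binding amount.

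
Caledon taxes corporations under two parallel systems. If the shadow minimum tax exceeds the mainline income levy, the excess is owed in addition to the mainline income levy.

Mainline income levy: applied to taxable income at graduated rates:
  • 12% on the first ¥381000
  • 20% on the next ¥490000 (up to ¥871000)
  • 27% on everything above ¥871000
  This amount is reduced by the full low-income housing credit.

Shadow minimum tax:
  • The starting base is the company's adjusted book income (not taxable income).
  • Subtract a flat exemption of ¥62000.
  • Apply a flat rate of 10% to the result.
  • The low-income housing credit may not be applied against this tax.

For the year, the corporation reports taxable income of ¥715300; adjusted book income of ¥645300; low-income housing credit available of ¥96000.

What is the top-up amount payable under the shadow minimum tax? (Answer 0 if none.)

Shadow minimum tax:
  Base (adjusted book income): ¥645300
  Less exemption ¥62000 → base ¥583300
  ¥583300 × 10% = ¥58330

Mainline income levy:
  ¥381000 × 12% = ¥45720
  ¥334300 × 20% = ¥66860
  → ¥112580
  Less low-income housing credit ¥96000 → ¥16580

Excess of shadow minimum tax over mainline income levy: ¥58330 − ¥16580 = ¥41750.

¥41750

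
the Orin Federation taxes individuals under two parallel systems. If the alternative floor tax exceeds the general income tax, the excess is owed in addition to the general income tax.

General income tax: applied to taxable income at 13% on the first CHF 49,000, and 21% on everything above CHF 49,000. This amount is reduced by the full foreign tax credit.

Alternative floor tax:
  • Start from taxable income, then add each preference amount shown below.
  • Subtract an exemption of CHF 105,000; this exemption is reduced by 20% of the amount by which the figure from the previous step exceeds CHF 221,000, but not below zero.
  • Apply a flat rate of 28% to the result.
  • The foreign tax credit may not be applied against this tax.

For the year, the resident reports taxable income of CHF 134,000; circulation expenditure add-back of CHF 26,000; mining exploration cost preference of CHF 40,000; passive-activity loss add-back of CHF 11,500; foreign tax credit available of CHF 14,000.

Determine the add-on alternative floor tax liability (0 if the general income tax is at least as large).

CHF 19,600

Alternative floor tax:
  Adjusted income: CHF 134,000 + CHF 26,000 + CHF 40,000 + CHF 11,500 = CHF 211,500
  Exemption: CHF 211,500 ≤ CHF 221,000, so full CHF 105,000 applies
  Base: CHF 211,500 − CHF 105,000 = CHF 106,500
  CHF 106,500 × 28% = CHF 29,820

General income tax:
  CHF 49,000 × 13% = CHF 6,370
  CHF 85,000 × 21% = CHF 17,850
  → CHF 24,220
  Less foreign tax credit CHF 14,000 → CHF 10,220

Excess of alternative floor tax over general income tax: CHF 29,820 − CHF 10,220 = CHF 19,600.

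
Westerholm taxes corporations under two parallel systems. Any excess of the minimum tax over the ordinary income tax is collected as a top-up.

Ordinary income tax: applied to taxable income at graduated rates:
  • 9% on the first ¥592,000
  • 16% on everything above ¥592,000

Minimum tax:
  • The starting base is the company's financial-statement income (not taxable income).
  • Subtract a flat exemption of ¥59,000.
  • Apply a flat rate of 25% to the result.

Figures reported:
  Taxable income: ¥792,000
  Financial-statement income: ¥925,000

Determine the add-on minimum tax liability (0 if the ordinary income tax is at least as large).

¥131,220

Minimum tax:
  Base (financial-statement income): ¥925,000
  Less exemption ¥59,000 → base ¥866,000
  ¥866,000 × 25% = ¥216,500

Ordinary income tax:
  ¥592,000 × 9% = ¥53,280
  ¥200,000 × 16% = ¥32,000
  → ¥85,280

Excess of minimum tax over ordinary income tax: ¥216,500 − ¥85,280 = ¥131,220.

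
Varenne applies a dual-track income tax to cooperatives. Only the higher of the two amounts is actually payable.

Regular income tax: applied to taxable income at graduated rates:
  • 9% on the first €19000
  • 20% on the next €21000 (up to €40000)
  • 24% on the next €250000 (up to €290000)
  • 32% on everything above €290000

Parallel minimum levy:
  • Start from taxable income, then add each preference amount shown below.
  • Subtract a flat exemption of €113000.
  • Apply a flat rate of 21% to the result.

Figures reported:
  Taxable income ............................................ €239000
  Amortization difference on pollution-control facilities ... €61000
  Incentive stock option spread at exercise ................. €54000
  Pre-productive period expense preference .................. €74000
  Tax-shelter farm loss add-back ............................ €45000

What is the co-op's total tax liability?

Regular income tax:
  €19000 × 9% = €1710
  €21000 × 20% = €4200
  €199000 × 24% = €47760
  → €53670

Parallel minimum levy:
  Adjusted income: €239000 + €61000 + €54000 + €74000 + €45000 = €473000
  Less exemption €113000 → base €360000
  €360000 × 21% = €75600

€75600 > €53670, so the parallel minimum levy is the binding amount.

€75600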